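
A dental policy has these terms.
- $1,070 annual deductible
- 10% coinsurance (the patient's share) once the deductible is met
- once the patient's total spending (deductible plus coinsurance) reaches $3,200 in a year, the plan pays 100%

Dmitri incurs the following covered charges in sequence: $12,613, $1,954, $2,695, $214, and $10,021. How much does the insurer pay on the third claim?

$2,425.50

Claim 1 ($12,613): $1,070 finishes the deductible; $11,543 goes to coinsurance; patient's 10% is $1,154.30. Patient pays $2,224.30; OOP now $2,224.30. Insurer: $12,613 − $2,224.30 = $10,388.70.
Claim 2 ($1,954): deductible met; 10% of $1,954 = $195.40. Patient pays $195.40; OOP now $2,419.70. Insurer: $1,954 − $195.40 = $1,758.60.
Claim 3 ($2,695): deductible already satisfied, so patient's share is 10% × $2,695 = $269.50. Patient pays $269.50; OOP now $2,689.20. Plan pays $2,695 − $269.50 = $2,425.50.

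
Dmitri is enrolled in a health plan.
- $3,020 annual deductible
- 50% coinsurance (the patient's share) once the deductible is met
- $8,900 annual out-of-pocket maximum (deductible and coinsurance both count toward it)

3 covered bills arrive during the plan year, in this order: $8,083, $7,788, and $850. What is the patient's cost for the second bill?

#1 ($8,083): $3,020 to deductible, leaving $5,063; 50% of $5,063 = $2,531.50. Cost to patient: $5,551.50. OOP to date $5,551.50.
#2 ($7,788): deductible met; 50% of $7,788 = $3,894. Adding that to $5,551.50 gives $9,445.50, past the $8,900 cap; patient pays only $8,900 − $5,551.50 = $3,348.50.

$3,348.50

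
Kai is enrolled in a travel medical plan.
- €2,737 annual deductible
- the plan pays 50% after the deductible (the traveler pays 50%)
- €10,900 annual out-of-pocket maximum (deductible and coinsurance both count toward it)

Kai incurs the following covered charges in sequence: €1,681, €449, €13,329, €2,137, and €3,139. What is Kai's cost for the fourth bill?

€1,068.50

Bill 1, €1,681: all of it applies to the deductible. Traveler pays €1,681; OOP now €1,681.
Bill 2, €449: fully absorbed by the deductible. Traveler owes €449 (running OOP €2,130).
Bill 3, €13,329: deductible takes €607, €12,722 remains; traveler's 50% is €6,361. Cost to traveler: €6,968. OOP to date €9,098.
Bill 4, €2,137: 50% coinsurance on €2,137 = €1,068.50. Traveler pays €1,068.50; OOP now €10,166.50.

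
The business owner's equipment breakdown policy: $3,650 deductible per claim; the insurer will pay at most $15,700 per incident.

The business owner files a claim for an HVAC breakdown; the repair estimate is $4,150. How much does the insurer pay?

$500

Subtract the deductible: $4,150 − $3,650 = $500.
$500 is within the $15,700 limit, so the insurer pays $500.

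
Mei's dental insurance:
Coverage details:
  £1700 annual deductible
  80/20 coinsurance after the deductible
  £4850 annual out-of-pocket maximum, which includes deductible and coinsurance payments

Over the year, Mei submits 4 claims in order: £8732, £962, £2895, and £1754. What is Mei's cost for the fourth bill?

£350.80

#1 (£8732): £1700 finishes the deductible; £7032 goes to coinsurance; 20% of £7032 = £1406.40. Patient owes £3106.40 (running OOP £3106.40).
#2 (£962): 20% coinsurance on £962 = £192.40. Cost to patient: £192.40. OOP to date £3298.80.
#3 (£2895): deductible already satisfied, so patient's share is 20% × £2895 = £579. Patient owes £579 (running OOP £3877.80).
#4 (£1754): deductible met; 20% of £1754 = £350.80. Cost to patient: £350.80. OOP to date £4228.60.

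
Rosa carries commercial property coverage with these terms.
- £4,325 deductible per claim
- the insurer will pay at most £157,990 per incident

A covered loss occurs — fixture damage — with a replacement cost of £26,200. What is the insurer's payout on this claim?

After the deductible, £26,200 − £4,325 = £21,875 remains.
£21,875 ≤ £157,990, so the limit doesn't bind; insurer pays £21,875.

£21,875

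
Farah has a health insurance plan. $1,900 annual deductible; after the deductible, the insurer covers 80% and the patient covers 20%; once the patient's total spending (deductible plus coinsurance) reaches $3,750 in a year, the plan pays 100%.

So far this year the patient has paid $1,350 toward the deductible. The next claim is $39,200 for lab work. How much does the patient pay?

Deductible still to meet: $1,900 − $1,350 = $550.
After the $550 deductible portion, $39,200 − $550 = $38,650 is subject to coinsurance.
Patient's 20% share of $38,650 is $7,730.
That puts the patient's cost at $550 + $7,730 = $8,280 before any cap.
Adding $8,280 to the $1,350 already spent would give $9,630, which exceeds the $3,750 cap; the patient pays just $3,750 − $1,350 = $2,400.

$2,400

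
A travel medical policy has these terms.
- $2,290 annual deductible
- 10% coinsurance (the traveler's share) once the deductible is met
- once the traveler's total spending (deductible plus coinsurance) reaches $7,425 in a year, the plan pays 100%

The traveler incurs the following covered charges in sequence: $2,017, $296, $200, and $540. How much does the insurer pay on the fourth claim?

$486

#1 ($2,017): all of it applies to the deductible. Traveler owes $2,017 (running OOP $2,017). Plan pays $2,017 − $2,017 = $0.
#2 ($296): $273 finishes the deductible; $23 goes to coinsurance; coinsurance $23 × 10% = $2.30. Cost to traveler: $275.30. OOP to date $2,292.30. Insurer: $296 − $275.30 = $20.70.
#3 ($200): deductible already satisfied, so traveler's share is 10% × $200 = $20. Traveler owes $20 (running OOP $2,312.30). Plan pays $200 − $20 = $180.
#4 ($540): deductible already satisfied, so traveler's share is 10% × $540 = $54. Traveler owes $54 (running OOP $2,366.30). Plan pays $540 − $54 = $486.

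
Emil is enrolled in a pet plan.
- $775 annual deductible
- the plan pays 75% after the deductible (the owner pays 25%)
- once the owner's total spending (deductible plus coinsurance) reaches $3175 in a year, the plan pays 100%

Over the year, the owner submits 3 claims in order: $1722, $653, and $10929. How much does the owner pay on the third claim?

Bill 1, $1722: $775 finishes the deductible; $947 goes to coinsurance; owner's 25% is $236.75. Cost to owner: $1011.75. OOP to date $1011.75.
Bill 2, $653: deductible already satisfied, so owner's share is 25% × $653 = $163.25. Owner owes $163.25 (running OOP $1175).
Bill 3, $10929: deductible already satisfied, so owner's share is 25% × $10929 = $2732.25. That would push OOP to $3907.25, over the $3175 cap, so owner pays $3175 − $1175 = $2000.

$2000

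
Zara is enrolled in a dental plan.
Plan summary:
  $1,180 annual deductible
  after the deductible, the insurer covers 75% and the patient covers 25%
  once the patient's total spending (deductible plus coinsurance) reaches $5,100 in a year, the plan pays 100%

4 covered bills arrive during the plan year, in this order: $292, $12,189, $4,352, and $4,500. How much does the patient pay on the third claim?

$1,088

#1 ($292): all of it applies to the deductible. Cost to patient: $292. OOP to date $292.
#2 ($12,189): $888 to deductible, leaving $11,301; patient's 25% is $2,825.25. Patient pays $3,713.25; OOP now $4,005.25.
#3 ($4,352): deductible met; 25% of $4,352 = $1,088. Cost to patient: $1,088. OOP to date $5,093.25.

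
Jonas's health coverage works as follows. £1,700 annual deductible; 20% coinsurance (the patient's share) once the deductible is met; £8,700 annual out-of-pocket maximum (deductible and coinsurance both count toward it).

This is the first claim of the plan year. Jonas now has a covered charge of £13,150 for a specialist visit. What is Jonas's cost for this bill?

£3,990

Nothing has been paid toward the £1,700 deductible, so the first £1,700 of this charge is applied there.
That leaves £13,150 − £1,700 = £11,450 for coinsurance.
20% of £11,450 = £2,290 falls to the patient.
Patient responsibility before any cap: £1,700 + £2,290 = £3,990.
Total out-of-pocket so far would be £0 + £3,990 = £3,990, below the £8,700 cap — no reduction.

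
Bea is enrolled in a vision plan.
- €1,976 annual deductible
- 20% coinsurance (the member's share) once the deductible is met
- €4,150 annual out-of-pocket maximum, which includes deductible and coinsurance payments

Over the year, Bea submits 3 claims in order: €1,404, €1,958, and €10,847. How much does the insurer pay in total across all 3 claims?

#1 (€1,404): fully absorbed by the deductible. Cost to member: €1,404. OOP to date €1,404. Insurer: €1,404 − €1,404 = €0.
#2 (€1,958): €572 finishes the deductible; €1,386 goes to coinsurance; coinsurance €1,386 × 20% = €277.20. Member owes €849.20 (running OOP €2,253.20). Insurer: €1,958 − €849.20 = €1,108.80.
#3 (€10,847): deductible already satisfied, so member's share is 20% × €10,847 = €2,169.40. That would push OOP to €4,422.60, over the €4,150 cap, so member pays €4,150 − €2,253.20 = €1,896.80. Insurer: €10,847 − €1,896.80 = €8,950.20.
Insurer total = bills − member's total = €14,209 − €4,150 = €10,059.

€10,059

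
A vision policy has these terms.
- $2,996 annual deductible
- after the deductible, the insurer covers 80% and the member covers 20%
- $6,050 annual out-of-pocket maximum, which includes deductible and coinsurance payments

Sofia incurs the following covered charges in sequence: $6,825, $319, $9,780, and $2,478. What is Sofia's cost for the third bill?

#1 ($6,825): deductible takes $2,996, $3,829 remains; member's 20% is $765.80. Member pays $3,761.80; OOP now $3,761.80.
#2 ($319): deductible already satisfied, so member's share is 20% × $319 = $63.80. Member owes $63.80 (running OOP $3,825.60).
#3 ($9,780): 20% coinsurance on $9,780 = $1,956. Member owes $1,956 (running OOP $5,781.60).

$1,956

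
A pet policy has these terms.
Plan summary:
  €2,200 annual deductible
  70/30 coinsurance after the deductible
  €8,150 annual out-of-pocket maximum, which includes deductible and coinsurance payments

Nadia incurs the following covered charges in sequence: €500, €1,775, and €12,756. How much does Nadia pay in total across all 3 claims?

#1 (€500): all of it applies to the deductible. Cost to owner: €500. OOP to date €500.
#2 (€1,775): €1,700 to deductible, leaving €75; coinsurance €75 × 30% = €22.50. Owner pays €1,722.50; OOP now €2,222.50.
#3 (€12,756): 30% coinsurance on €12,756 = €3,826.80. Cost to owner: €3,826.80. OOP to date €6,049.30.
Summing the owner's payments: €500 + €1,722.50 + €3,826.80 = €6,049.30.

€6,049.30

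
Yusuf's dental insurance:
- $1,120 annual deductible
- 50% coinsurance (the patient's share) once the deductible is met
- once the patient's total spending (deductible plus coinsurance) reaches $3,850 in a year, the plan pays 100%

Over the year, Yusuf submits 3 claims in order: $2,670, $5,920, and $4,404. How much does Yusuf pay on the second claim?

$1,955

Claim 1 ($2,670): $1,120 finishes the deductible; $1,550 goes to coinsurance; 50% of $1,550 = $775. Cost to patient: $1,895. OOP to date $1,895.
Claim 2 ($5,920): deductible met; 50% of $5,920 = $2,960. Adding that to $1,895 gives $4,855, past the $3,850 cap; patient pays only $3,850 − $1,895 = $1,955.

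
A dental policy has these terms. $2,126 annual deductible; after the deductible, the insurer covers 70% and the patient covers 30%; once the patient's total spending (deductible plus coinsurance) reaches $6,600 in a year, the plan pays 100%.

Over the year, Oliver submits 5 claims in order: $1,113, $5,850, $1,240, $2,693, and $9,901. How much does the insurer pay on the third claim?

$868

#1 ($1,113): all of it applies to the deductible. Patient pays $1,113; OOP now $1,113. Plan pays $1,113 − $1,113 = $0.
#2 ($5,850): $1,013 finishes the deductible; $4,837 goes to coinsurance; coinsurance $4,837 × 30% = $1,451.10. Patient owes $2,464.10 (running OOP $3,577.10). Plan pays $5,850 − $2,464.10 = $3,385.90.
#3 ($1,240): deductible met; 30% of $1,240 = $372. Patient owes $372 (running OOP $3,949.10). Plan pays $1,240 − $372 = $868.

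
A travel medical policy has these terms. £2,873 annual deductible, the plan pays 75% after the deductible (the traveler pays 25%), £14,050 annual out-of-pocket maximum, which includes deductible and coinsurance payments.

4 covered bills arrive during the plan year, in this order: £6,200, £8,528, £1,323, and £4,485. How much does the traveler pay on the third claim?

Bill 1, £6,200: £2,873 to deductible, leaving £3,327; 25% of £3,327 = £831.75. Traveler pays £3,704.75; OOP now £3,704.75.
Bill 2, £8,528: 25% coinsurance on £8,528 = £2,132. Cost to traveler: £2,132. OOP to date £5,836.75.
Bill 3, £1,323: 25% coinsurance on £1,323 = £330.75. Traveler pays £330.75; OOP now £6,167.50.

£330.75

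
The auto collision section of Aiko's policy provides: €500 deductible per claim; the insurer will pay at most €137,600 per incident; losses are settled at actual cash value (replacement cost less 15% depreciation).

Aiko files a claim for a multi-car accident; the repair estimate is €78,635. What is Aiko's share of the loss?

€12,295.25

Depreciate 15%: the covered value is €78,635 × 0.85 = €66,839.75.
After the deductible, €66,839.75 − €500 = €66,339.75 remains.
€66,339.75 ≤ €137,600, so the limit doesn't bind; insurer pays €66,339.75.
The driver bears the rest of the original loss: €78,635 − €66,339.75 = €12,295.25.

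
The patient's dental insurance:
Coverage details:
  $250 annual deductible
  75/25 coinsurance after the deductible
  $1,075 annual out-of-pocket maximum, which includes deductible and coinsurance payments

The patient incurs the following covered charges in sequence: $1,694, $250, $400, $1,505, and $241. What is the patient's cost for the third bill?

Bill 1, $1,694: $250 finishes the deductible; $1,444 goes to coinsurance; patient's 25% is $361. Cost to patient: $611. OOP to date $611.
Bill 2, $250: deductible met; 25% of $250 = $62.50. Patient owes $62.50 (running OOP $673.50).
Bill 3, $400: deductible already satisfied, so patient's share is 25% × $400 = $100. Cost to patient: $100. OOP to date $773.50.

$100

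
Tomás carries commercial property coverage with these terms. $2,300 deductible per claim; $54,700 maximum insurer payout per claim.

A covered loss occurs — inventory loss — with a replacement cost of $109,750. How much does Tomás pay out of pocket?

$55,050

After the deductible, $109,750 − $2,300 = $107,450 remains.
$107,450 exceeds the $54,700 limit, so the insurer pays the limit: $54,700.
Out of pocket: $109,750 − $54,700 = $55,050.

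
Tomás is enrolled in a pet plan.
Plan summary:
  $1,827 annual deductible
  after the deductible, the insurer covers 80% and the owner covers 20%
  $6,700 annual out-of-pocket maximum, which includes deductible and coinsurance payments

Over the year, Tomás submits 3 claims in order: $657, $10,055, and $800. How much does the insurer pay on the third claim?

#1 ($657): all of it applies to the deductible. Owner owes $657 (running OOP $657). Insurer: $657 − $657 = $0.
#2 ($10,055): $1,170 to deductible, leaving $8,885; owner's 20% is $1,777. Owner pays $2,947; OOP now $3,604. Plan pays $10,055 − $2,947 = $7,108.
#3 ($800): deductible met; 20% of $800 = $160. Owner owes $160 (running OOP $3,764). Insurer: $800 − $160 = $640.

$640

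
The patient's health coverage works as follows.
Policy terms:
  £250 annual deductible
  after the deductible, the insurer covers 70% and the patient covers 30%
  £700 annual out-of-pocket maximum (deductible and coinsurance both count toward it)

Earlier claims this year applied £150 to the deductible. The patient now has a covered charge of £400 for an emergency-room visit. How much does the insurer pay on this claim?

£210

Deductible still to meet: £250 − £150 = £100.
After the £100 deductible portion, £400 − £100 = £300 is subject to coinsurance.
Coinsurance: £300 × 30% = £90.
Patient responsibility before any cap: £100 + £90 = £190.
Cumulative spending £150 + £190 = £340 stays under the £700 maximum.
Insurer pays the balance: £400 − £190 = £210.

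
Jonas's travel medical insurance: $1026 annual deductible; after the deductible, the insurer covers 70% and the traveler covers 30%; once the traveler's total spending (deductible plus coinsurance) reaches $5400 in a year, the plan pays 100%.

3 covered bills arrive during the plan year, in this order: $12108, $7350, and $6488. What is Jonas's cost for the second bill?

#1 ($12108): $1026 to deductible, leaving $11082; 30% of $11082 = $3324.60. Cost to traveler: $4350.60. OOP to date $4350.60.
#2 ($7350): deductible met; 30% of $7350 = $2205. OOP would hit $6555.60 > $5400, so the cap limits the traveler to $5400 − $4350.60 = $1049.40.

$1049.40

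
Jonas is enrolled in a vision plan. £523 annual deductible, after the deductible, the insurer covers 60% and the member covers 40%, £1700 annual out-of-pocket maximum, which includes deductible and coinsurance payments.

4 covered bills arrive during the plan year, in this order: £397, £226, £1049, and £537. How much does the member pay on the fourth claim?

£214.80

Bill 1, £397: entire amount goes to the deductible. Member pays £397; OOP now £397.
Bill 2, £226: deductible takes £126, £100 remains; coinsurance £100 × 40% = £40. Member pays £166; OOP now £563.
Bill 3, £1049: deductible already satisfied, so member's share is 40% × £1049 = £419.60. Member owes £419.60 (running OOP £982.60).
Bill 4, £537: 40% coinsurance on £537 = £214.80. Cost to member: £214.80. OOP to date £1197.40.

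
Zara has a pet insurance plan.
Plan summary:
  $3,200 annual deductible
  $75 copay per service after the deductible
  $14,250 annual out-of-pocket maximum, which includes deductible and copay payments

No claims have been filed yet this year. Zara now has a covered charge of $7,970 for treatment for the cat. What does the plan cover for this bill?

Nothing has been paid toward the $3,200 deductible, so the first $3,200 of this charge is applied there.
The remaining $4,770 (= $7,970 − $3,200) moves to the copay.
Copay on this service: $75.
That puts the owner's cost at $3,200 + $75 = $3,275 before any cap.
Total out-of-pocket so far would be $0 + $3,275 = $3,275, below the $14,250 cap — no reduction.
Insurer pays the balance: $7,970 − $3,275 = $4,695.

$4,695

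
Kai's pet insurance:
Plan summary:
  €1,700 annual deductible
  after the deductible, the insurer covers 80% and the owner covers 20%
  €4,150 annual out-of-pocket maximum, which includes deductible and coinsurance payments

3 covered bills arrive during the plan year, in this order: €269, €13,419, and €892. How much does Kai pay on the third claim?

€52.40

Claim 1 (€269): entire amount goes to the deductible. Owner pays €269; OOP now €269.
Claim 2 (€13,419): €1,431 finishes the deductible; €11,988 goes to coinsurance; coinsurance €11,988 × 20% = €2,397.60. Owner pays €3,828.60; OOP now €4,097.60.
Claim 3 (€892): 20% coinsurance on €892 = €178.40. Adding that to €4,097.60 gives €4,276, past the €4,150 cap; owner pays only €4,150 − €4,097.60 = €52.40.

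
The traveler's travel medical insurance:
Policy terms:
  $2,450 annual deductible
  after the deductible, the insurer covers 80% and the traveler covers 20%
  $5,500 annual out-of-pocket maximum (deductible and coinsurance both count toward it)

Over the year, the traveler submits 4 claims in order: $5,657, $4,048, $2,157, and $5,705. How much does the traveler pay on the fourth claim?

$1,141

Claim 1 ($5,657): deductible takes $2,450, $3,207 remains; 20% of $3,207 = $641.40. Cost to traveler: $3,091.40. OOP to date $3,091.40.
Claim 2 ($4,048): 20% coinsurance on $4,048 = $809.60. Cost to traveler: $809.60. OOP to date $3,901.
Claim 3 ($2,157): deductible already satisfied, so traveler's share is 20% × $2,157 = $431.40. Traveler owes $431.40 (running OOP $4,332.40).
Claim 4 ($5,705): 20% coinsurance on $5,705 = $1,141. Cost to traveler: $1,141. OOP to date $5,473.40.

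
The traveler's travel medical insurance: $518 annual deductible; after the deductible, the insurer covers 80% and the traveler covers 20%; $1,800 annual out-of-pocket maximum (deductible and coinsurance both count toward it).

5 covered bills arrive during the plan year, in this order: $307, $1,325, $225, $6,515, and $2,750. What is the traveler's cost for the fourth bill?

Claim 1 — $307: entire amount goes to the deductible. Cost to traveler: $307. OOP to date $307.
Claim 2 — $1,325: $211 finishes the deductible; $1,114 goes to coinsurance; 20% of $1,114 = $222.80. Traveler owes $433.80 (running OOP $740.80).
Claim 3 — $225: deductible met; 20% of $225 = $45. Cost to traveler: $45. OOP to date $785.80.
Claim 4 — $6,515: deductible met; 20% of $6,515 = $1,303. OOP would hit $2,088.80 > $1,800, so the cap limits the traveler to $1,800 − $785.80 = $1,014.20.

$1,014.20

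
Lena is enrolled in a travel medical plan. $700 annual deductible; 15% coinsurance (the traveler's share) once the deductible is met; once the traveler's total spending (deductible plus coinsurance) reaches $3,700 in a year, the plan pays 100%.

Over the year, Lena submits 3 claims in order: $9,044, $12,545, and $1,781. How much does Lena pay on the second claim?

Claim 1 — $9,044: $700 finishes the deductible; $8,344 goes to coinsurance; coinsurance $8,344 × 15% = $1,251.60. Traveler owes $1,951.60 (running OOP $1,951.60).
Claim 2 — $12,545: 15% coinsurance on $12,545 = $1,881.75. Adding that to $1,951.60 gives $3,833.35, past the $3,700 cap; traveler pays only $3,700 − $1,951.60 = $1,748.40.

$1,748.40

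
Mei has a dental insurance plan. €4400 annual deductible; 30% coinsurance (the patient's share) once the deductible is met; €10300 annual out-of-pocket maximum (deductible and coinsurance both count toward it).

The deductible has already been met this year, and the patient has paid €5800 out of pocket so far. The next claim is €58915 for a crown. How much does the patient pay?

The deductible is already satisfied, so the full bill goes to coinsurance.
Patient's 30% share of €58915 is €17674.50.
Adding €17674.50 to the €5800 already spent would give €23474.50, which exceeds the €10300 cap; the patient pays just €10300 − €5800 = €4500.

€4500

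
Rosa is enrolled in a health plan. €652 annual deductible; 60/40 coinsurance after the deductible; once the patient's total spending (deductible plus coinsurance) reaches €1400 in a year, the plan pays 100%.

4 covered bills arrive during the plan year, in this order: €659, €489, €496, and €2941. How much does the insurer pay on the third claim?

Claim 1 — €659: deductible takes €652, €7 remains; coinsurance €7 × 40% = €2.80. Patient pays €654.80; OOP now €654.80. Insurer: €659 − €654.80 = €4.20.
Claim 2 — €489: deductible met; 40% of €489 = €195.60. Patient pays €195.60; OOP now €850.40. Plan pays €489 − €195.60 = €293.40.
Claim 3 — €496: deductible met; 40% of €496 = €198.40. Cost to patient: €198.40. OOP to date €1048.80. Insurer: €496 − €198.40 = €297.60.

€297.60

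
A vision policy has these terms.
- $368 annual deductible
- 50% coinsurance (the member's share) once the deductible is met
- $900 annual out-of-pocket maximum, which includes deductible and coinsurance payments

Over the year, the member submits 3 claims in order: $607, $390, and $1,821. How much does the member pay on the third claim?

$217.50

Bill 1, $607: $368 finishes the deductible; $239 goes to coinsurance; member's 50% is $119.50. Member owes $487.50 (running OOP $487.50).
Bill 2, $390: deductible met; 50% of $390 = $195. Member pays $195; OOP now $682.50.
Bill 3, $1,821: deductible met; 50% of $1,821 = $910.50. OOP would hit $1,593 > $900, so the cap limits the member to $900 − $682.50 = $217.50.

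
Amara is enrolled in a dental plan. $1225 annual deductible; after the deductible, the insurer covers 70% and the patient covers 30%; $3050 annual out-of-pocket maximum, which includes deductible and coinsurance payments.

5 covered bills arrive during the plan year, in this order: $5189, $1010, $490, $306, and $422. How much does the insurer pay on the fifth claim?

Claim 1 ($5189): $1225 to deductible, leaving $3964; patient's 30% is $1189.20. Patient pays $2414.20; OOP now $2414.20. Plan pays $5189 − $2414.20 = $2774.80.
Claim 2 ($1010): deductible met; 30% of $1010 = $303. Cost to patient: $303. OOP to date $2717.20. Insurer: $1010 − $303 = $707.
Claim 3 ($490): 30% coinsurance on $490 = $147. Cost to patient: $147. OOP to date $2864.20. Insurer: $490 − $147 = $343.
Claim 4 ($306): 30% coinsurance on $306 = $91.80. Cost to patient: $91.80. OOP to date $2956. Plan pays $306 − $91.80 = $214.20.
Claim 5 ($422): deductible already satisfied, so patient's share is 30% × $422 = $126.60. Adding that to $2956 gives $3082.60, past the $3050 cap; patient pays only $3050 − $2956 = $94. Insurer: $422 − $94 = $328.

$328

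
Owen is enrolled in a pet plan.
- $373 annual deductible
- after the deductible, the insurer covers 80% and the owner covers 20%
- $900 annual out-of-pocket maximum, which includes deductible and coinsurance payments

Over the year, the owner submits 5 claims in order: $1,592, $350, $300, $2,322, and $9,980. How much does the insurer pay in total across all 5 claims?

$13,644

Bill 1, $1,592: $373 to deductible, leaving $1,219; 20% of $1,219 = $243.80. Owner pays $616.80; OOP now $616.80. Plan pays $1,592 − $616.80 = $975.20.
Bill 2, $350: deductible met; 20% of $350 = $70. Cost to owner: $70. OOP to date $686.80. Plan pays $350 − $70 = $280.
Bill 3, $300: deductible already satisfied, so owner's share is 20% × $300 = $60. Owner pays $60; OOP now $746.80. Plan pays $300 − $60 = $240.
Bill 4, $2,322: deductible met; 20% of $2,322 = $464.40. That would push OOP to $1,211.20, over the $900 cap, so owner pays $900 − $746.80 = $153.20. Insurer: $2,322 − $153.20 = $2,168.80.
Bill 5, $9,980: 20% coinsurance on $9,980 = $1,996. OOP would hit $2,896 > $900, so the cap limits the owner to $900 − $900 = $0. Insurer: $9,980 − $0 = $9,980.
Insurer total: $975.20 + $280 + $240 + $2,168.80 + $9,980 = $13,644.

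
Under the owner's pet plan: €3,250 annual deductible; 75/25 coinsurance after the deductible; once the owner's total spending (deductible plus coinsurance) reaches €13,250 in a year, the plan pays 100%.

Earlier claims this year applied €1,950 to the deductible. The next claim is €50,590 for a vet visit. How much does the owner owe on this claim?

€11,300

Deductible still to meet: €3,250 − €1,950 = €1,300.
After the €1,300 deductible portion, €50,590 − €1,300 = €49,290 is subject to coinsurance.
Owner's 25% share of €49,290 is €12,322.50.
So the owner owes €1,300 + €12,322.50 = €13,622.50 before any cap.
Adding €13,622.50 to the €1,950 already spent would give €15,572.50, which exceeds the €13,250 cap; the owner pays just €13,250 − €1,950 = €11,300.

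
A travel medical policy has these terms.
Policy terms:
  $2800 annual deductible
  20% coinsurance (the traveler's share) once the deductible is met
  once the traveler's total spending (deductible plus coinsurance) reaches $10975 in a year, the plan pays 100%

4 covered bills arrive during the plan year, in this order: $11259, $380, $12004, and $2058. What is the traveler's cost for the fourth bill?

#1 ($11259): $2800 to deductible, leaving $8459; 20% of $8459 = $1691.80. Traveler pays $4491.80; OOP now $4491.80.
#2 ($380): 20% coinsurance on $380 = $76. Traveler pays $76; OOP now $4567.80.
#3 ($12004): deductible already satisfied, so traveler's share is 20% × $12004 = $2400.80. Traveler owes $2400.80 (running OOP $6968.60).
#4 ($2058): deductible already satisfied, so traveler's share is 20% × $2058 = $411.60. Traveler pays $411.60; OOP now $7380.20.

$411.60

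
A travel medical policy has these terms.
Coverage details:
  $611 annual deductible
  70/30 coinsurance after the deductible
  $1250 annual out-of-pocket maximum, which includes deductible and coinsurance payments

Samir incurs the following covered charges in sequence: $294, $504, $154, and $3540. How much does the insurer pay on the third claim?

$107.80

Claim 1 ($294): fully absorbed by the deductible. Cost to traveler: $294. OOP to date $294. Plan pays $294 − $294 = $0.
Claim 2 ($504): deductible takes $317, $187 remains; 30% of $187 = $56.10. Traveler pays $373.10; OOP now $667.10. Insurer: $504 − $373.10 = $130.90.
Claim 3 ($154): deductible already satisfied, so traveler's share is 30% × $154 = $46.20. Traveler pays $46.20; OOP now $713.30. Plan pays $154 − $46.20 = $107.80.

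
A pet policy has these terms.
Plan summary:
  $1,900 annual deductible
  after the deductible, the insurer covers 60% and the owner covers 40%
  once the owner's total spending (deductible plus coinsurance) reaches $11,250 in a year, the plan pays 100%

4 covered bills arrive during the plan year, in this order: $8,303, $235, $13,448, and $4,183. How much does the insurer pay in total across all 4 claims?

$14,919

Claim 1 — $8,303: $1,900 finishes the deductible; $6,403 goes to coinsurance; coinsurance $6,403 × 40% = $2,561.20. Owner pays $4,461.20; OOP now $4,461.20. Plan pays $8,303 − $4,461.20 = $3,841.80.
Claim 2 — $235: deductible already satisfied, so owner's share is 40% × $235 = $94. Cost to owner: $94. OOP to date $4,555.20. Plan pays $235 − $94 = $141.
Claim 3 — $13,448: deductible met; 40% of $13,448 = $5,379.20. Owner owes $5,379.20 (running OOP $9,934.40). Insurer: $13,448 − $5,379.20 = $8,068.80.
Claim 4 — $4,183: 40% coinsurance on $4,183 = $1,673.20. That would push OOP to $11,607.60, over the $11,250 cap, so owner pays $11,250 − $9,934.40 = $1,315.60. Plan pays $4,183 − $1,315.60 = $2,867.40.
Insurer total = bills − owner's total = $26,169 − $11,250 = $14,919.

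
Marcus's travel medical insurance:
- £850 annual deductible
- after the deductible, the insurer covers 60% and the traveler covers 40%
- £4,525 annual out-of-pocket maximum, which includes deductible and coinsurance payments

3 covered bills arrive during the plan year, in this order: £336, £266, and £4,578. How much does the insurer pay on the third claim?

#1 (£336): entire amount goes to the deductible. Traveler pays £336; OOP now £336. Insurer: £336 − £336 = £0.
#2 (£266): entire amount goes to the deductible. Traveler pays £266; OOP now £602. Insurer: £266 − £266 = £0.
#3 (£4,578): deductible takes £248, £4,330 remains; traveler's 40% is £1,732. Traveler pays £1,980; OOP now £2,582. Insurer: £4,578 − £1,980 = £2,598.

£2,598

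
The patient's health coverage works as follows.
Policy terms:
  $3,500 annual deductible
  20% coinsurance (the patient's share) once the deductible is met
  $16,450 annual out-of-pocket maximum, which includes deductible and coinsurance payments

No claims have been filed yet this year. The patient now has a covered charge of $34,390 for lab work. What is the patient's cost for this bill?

$9,678

Deductible not yet touched, so the first $3,500 of the bill goes to the deductible.
The remaining $30,890 (= $34,390 − $3,500) moves to coinsurance.
Patient's 20% share of $30,890 is $6,178.
That puts the patient's cost at $3,500 + $6,178 = $9,678 before any cap.
Cumulative spending $0 + $9,678 = $9,678 stays under the $16,450 maximum.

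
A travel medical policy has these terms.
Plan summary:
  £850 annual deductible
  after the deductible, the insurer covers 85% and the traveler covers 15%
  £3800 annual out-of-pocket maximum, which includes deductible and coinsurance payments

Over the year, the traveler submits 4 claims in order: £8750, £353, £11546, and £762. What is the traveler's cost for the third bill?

£1712.05

Claim 1 (£8750): deductible takes £850, £7900 remains; traveler's 15% is £1185. Cost to traveler: £2035. OOP to date £2035.
Claim 2 (£353): 15% coinsurance on £353 = £52.95. Traveler owes £52.95 (running OOP £2087.95).
Claim 3 (£11546): 15% coinsurance on £11546 = £1731.90. OOP would hit £3819.85 > £3800, so the cap limits the traveler to £3800 − £2087.95 = £1712.05.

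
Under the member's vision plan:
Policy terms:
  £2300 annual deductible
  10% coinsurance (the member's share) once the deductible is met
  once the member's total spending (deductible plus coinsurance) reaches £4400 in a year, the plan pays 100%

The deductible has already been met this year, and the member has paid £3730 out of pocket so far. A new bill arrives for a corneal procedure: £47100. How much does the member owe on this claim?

The deductible is already satisfied, so the full bill goes to coinsurance.
Member's 10% share of £47100 is £4710.
Adding £4710 to the £3730 already spent would give £8440, which exceeds the £4400 cap; the member pays just £4400 − £3730 = £670.

£670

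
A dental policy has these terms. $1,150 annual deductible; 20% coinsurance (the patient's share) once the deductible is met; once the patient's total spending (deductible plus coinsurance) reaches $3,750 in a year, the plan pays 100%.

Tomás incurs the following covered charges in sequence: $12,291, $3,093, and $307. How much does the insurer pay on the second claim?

$2,721.20

Claim 1 ($12,291): $1,150 finishes the deductible; $11,141 goes to coinsurance; patient's 20% is $2,228.20. Patient pays $3,378.20; OOP now $3,378.20. Plan pays $12,291 − $3,378.20 = $8,912.80.
Claim 2 ($3,093): deductible met; 20% of $3,093 = $618.60. Adding that to $3,378.20 gives $3,996.80, past the $3,750 cap; patient pays only $3,750 − $3,378.20 = $371.80. Plan pays $3,093 − $371.80 = $2,721.20.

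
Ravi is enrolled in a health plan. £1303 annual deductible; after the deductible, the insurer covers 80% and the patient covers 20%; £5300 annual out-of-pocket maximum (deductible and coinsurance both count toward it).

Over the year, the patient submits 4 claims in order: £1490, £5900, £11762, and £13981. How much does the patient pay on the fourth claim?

£427.20

Bill 1, £1490: £1303 finishes the deductible; £187 goes to coinsurance; patient's 20% is £37.40. Cost to patient: £1340.40. OOP to date £1340.40.
Bill 2, £5900: deductible met; 20% of £5900 = £1180. Patient pays £1180; OOP now £2520.40.
Bill 3, £11762: deductible met; 20% of £11762 = £2352.40. Patient pays £2352.40; OOP now £4872.80.
Bill 4, £13981: 20% coinsurance on £13981 = £2796.20. That would push OOP to £7669, over the £5300 cap, so patient pays £5300 − £4872.80 = £427.20.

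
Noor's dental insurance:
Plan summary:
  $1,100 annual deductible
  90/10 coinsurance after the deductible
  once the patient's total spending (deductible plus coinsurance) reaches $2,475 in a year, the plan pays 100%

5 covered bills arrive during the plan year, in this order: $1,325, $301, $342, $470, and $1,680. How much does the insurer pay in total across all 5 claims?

Claim 1 ($1,325): $1,100 finishes the deductible; $225 goes to coinsurance; patient's 10% is $22.50. Patient owes $1,122.50 (running OOP $1,122.50). Plan pays $1,325 − $1,122.50 = $202.50.
Claim 2 ($301): deductible met; 10% of $301 = $30.10. Patient pays $30.10; OOP now $1,152.60. Insurer: $301 − $30.10 = $270.90.
Claim 3 ($342): 10% coinsurance on $342 = $34.20. Patient owes $34.20 (running OOP $1,186.80). Insurer: $342 − $34.20 = $307.80.
Claim 4 ($470): 10% coinsurance on $470 = $47. Patient owes $47 (running OOP $1,233.80). Plan pays $470 − $47 = $423.
Claim 5 ($1,680): 10% coinsurance on $1,680 = $168. Cost to patient: $168. OOP to date $1,401.80. Insurer: $1,680 − $168 = $1,512.
Insurer total = bills − patient's total = $4,118 − $1,401.80 = $2,716.20.

$2,716.20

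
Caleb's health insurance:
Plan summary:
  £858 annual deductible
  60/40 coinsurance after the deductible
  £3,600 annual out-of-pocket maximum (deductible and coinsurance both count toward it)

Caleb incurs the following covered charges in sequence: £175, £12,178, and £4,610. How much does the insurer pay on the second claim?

Claim 1 — £175: all of it applies to the deductible. Patient pays £175; OOP now £175. Plan pays £175 − £175 = £0.
Claim 2 — £12,178: £683 finishes the deductible; £11,495 goes to coinsurance; 40% of £11,495 = £4,598. Claim cost before the cap: £683 + £4,598 = £5,281. OOP would hit £5,456 > £3,600, so the cap limits the patient to £3,600 − £175 = £3,425. Plan pays £12,178 − £3,425 = £8,753.

£8,753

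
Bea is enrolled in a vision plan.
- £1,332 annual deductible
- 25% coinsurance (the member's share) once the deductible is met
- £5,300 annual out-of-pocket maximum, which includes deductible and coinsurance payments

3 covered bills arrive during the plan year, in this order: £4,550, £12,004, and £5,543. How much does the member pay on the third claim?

£162.50

Bill 1, £4,550: deductible takes £1,332, £3,218 remains; member's 25% is £804.50. Member owes £2,136.50 (running OOP £2,136.50).
Bill 2, £12,004: deductible met; 25% of £12,004 = £3,001. Member pays £3,001; OOP now £5,137.50.
Bill 3, £5,543: 25% coinsurance on £5,543 = £1,385.75. OOP would hit £6,523.25 > £5,300, so the cap limits the member to £5,300 − £5,137.50 = £162.50.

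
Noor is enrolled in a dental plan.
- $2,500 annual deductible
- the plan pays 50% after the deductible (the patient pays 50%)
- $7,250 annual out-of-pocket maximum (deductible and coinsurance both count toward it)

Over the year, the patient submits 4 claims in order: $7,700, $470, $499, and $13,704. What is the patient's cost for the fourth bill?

$1,665.50

Claim 1 — $7,700: $2,500 finishes the deductible; $5,200 goes to coinsurance; coinsurance $5,200 × 50% = $2,600. Cost to patient: $5,100. OOP to date $5,100.
Claim 2 — $470: deductible already satisfied, so patient's share is 50% × $470 = $235. Patient owes $235 (running OOP $5,335).
Claim 3 — $499: 50% coinsurance on $499 = $249.50. Patient owes $249.50 (running OOP $5,584.50).
Claim 4 — $13,704: deductible already satisfied, so patient's share is 50% × $13,704 = $6,852. OOP would hit $12,436.50 > $7,250, so the cap limits the patient to $7,250 − $5,584.50 = $1,665.50.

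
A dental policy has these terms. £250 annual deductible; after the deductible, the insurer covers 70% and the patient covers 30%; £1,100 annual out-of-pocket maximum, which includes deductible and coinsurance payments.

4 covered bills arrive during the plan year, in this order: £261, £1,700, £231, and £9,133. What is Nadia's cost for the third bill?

£69.30

#1 (£261): £250 finishes the deductible; £11 goes to coinsurance; patient's 30% is £3.30. Patient owes £253.30 (running OOP £253.30).
#2 (£1,700): 30% coinsurance on £1,700 = £510. Patient owes £510 (running OOP £763.30).
#3 (£231): 30% coinsurance on £231 = £69.30. Cost to patient: £69.30. OOP to date £832.60.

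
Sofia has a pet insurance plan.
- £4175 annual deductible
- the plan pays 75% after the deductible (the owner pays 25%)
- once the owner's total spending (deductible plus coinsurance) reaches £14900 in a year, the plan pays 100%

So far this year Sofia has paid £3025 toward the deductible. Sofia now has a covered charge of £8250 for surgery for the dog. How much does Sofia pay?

£2925

Remaining deductible: £4175 − £3025 = £1150.
After the £1150 deductible portion, £8250 − £1150 = £7100 is subject to coinsurance.
Coinsurance: £7100 × 25% = £1775.
Owner responsibility before any cap: £1150 + £1775 = £2925.
Total out-of-pocket so far would be £3025 + £2925 = £5950, below the £14900 cap — no reduction.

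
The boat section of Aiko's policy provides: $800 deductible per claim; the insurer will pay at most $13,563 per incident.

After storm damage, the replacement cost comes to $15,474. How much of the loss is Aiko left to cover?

After the deductible, $15,474 − $800 = $14,674 remains.
The $13,563 per-incident cap binds; insurer pays $13,563.
The owner bears the rest of the original loss: $15,474 − $13,563 = $1,911.

$1,911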